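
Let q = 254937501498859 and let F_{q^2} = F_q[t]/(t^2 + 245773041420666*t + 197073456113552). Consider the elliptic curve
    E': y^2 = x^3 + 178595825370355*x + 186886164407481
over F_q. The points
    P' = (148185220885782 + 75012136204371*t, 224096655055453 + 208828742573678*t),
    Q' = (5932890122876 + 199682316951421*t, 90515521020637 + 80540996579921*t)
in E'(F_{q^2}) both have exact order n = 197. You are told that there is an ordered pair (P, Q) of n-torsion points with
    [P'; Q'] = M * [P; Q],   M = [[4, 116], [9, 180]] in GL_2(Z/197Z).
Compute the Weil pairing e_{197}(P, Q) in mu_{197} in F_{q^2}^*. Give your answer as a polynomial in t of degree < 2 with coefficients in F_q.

Since e_{197}(P,P)=e_{197}(Q,Q)=1 and e_{197}(Q,P)=e_{197}(P,Q)^{-1}, expanding e_{197}(4*P + 116*Q,9*P + 180*Q) leaves e(P,Q)^det(M).
Hence e(P,Q) = e(P',Q')^{76} where 76 = 70^{-1} mod 197.
8-bit Miller (11000101) on E'/F_{254937501498859} with a'=178595825370355, b'=186886164407481: accumulate tangent/chord ratios at Q'+S and P'+S'.
Result: e(P',Q') = 128816725792154 + 42630494987699*t.
(128816725792154 + 42630494987699*t)^{76} mod (254937501498859,f) = 247143497684462 + 221794983901646*t.

247143497684462 + 221794983901646*t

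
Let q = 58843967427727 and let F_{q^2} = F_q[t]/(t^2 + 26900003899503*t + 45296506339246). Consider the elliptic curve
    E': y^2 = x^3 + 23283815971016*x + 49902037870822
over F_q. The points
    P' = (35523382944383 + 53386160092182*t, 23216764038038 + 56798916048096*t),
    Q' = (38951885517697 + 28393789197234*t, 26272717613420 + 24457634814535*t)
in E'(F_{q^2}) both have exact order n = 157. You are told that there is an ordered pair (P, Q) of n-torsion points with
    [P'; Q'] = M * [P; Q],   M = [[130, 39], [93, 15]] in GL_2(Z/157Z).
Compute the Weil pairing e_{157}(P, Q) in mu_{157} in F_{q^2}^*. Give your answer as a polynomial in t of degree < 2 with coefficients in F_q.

6738307674374 + 28432880348996*t

The 157-Weil pairing on E[157] over F_{58843967427727} is alternating-bilinear: e_{157}(P',Q') = e_{157}(P,Q)^det(M).
det(M) mod 157 = 50; its inverse in (Z/157)^* is 22 (check: 50*22 mod 157 = 1).
Double-and-add over 10011101: 8-1 doublings, 5-1 additions; each step l_{T,T}/v_{2T} or l_{T,P'}/v at Q'+S for random S.
The quotient is 15931808192086 + 843273960419*t.
Hence e(P,Q) = 6738307674374 + 28432880348996*t in F_{58843967427727^2}^*.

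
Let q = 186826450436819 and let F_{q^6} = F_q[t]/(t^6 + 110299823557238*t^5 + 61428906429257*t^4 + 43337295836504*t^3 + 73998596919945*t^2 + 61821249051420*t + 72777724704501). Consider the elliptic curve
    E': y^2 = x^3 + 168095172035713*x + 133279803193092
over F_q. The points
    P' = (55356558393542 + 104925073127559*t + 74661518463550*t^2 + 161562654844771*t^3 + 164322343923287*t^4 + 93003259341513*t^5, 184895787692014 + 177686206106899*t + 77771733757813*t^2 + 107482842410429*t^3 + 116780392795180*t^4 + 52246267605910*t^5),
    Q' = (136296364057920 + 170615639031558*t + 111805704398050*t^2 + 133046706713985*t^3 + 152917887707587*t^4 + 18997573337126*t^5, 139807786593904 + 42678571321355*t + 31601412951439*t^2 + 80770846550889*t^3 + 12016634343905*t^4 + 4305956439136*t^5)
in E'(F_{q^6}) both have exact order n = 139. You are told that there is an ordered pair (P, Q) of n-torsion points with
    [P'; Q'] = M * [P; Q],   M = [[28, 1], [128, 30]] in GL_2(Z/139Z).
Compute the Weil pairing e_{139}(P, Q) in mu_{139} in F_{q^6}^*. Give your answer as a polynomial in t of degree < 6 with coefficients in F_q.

e_{139} is bilinear + alternating on E[139], so e_{139}(28*P + 1*Q, 128*P + 30*Q) = e_{139}(P,Q)^(28*30-1*128).
det M = 28*30 - 1*128 = 712 = 17 (mod 139); 17^{-1} = 90 (mod 139).
Miller loop for e_{139} over F_{186826450436819^6}: bits of 139 = 10001011; 7 double steps + 3 add steps, l/v at each.
Result: e(P',Q') = 153732413611329 + 60745764574985*t + 22323843771216*t^2 + 38369544777670*t^3 + 179081925747598*t^4 + 8561871241244*t^5.
Hence e(P,Q) = 39852849673306 + 2334679477041*t + 48635124772898*t^2 + 48481380849159*t^3 + 36360955950070*t^4 + 94669094567384*t^5 in F_{186826450436819^6}^*.

39852849673306 + 2334679477041*t + 48635124772898*t^2 + 48481380849159*t^3 + 36360955950070*t^4 + 94669094567384*t^5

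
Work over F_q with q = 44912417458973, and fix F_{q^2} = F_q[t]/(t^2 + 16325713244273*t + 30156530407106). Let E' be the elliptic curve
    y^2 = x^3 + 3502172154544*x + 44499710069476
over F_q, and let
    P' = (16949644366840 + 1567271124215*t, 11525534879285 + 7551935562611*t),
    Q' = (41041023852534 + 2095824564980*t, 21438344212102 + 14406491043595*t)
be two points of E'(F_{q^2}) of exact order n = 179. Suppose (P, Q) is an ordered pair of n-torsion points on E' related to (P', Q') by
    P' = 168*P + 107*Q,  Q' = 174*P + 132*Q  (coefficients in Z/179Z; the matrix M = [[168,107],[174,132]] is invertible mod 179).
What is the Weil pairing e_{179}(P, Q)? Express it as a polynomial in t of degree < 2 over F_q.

Alternating bilinearity on E[179] (values in mu_{179} in F_{44912417458973^2}) gives e(P',Q') = e(P,Q)^det(M).
det(M) mod 179 = 157; its inverse in (Z/179)^* is 122 (check: 157*122 mod 179 = 1).
8-bit Miller (10110011) on E'/F_{44912417458973} with a'=3502172154544, b'=44499710069476: accumulate tangent/chord ratios at Q'+S and P'+S'.
So e_{179}(P',Q') = 18700507330710 + 6361131942867*t.
Hence e(P,Q) = 43304205998975 + 23269482064101*t in F_{44912417458973^2}^*.

43304205998975 + 23269482064101*t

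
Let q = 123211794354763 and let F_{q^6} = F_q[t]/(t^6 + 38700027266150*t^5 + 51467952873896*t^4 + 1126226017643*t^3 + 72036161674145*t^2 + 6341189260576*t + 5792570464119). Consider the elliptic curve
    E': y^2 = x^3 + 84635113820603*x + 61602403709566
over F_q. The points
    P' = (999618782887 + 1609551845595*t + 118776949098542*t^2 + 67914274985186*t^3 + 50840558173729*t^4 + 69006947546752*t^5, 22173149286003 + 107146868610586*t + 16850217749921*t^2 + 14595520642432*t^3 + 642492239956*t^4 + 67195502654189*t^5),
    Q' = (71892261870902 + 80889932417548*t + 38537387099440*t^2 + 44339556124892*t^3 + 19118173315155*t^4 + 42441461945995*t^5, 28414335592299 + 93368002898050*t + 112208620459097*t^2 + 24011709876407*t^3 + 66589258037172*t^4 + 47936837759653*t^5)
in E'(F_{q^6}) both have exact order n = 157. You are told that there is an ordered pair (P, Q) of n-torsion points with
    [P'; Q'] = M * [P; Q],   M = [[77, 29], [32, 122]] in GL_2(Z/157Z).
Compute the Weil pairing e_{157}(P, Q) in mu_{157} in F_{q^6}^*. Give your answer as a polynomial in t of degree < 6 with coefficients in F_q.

7290074114810 + 66926238543064*t + 84392585320244*t^2 + 90248892559078*t^3 + 43129378787893*t^4 + 2304554903897*t^5

e_{157}(aP+bQ,cP+dQ) = e_{157}(P,Q)^(ad-bc); with (a,b,c,d)=(77,29,32,122) this gives the det-157 law.
Inverting 145 mod 157: 13. Thus e_{157}(P,Q) = e(P',Q')^{13}.
8-bit Miller (10011101) on E'/F_{123211794354763} with a'=84635113820603, b'=61602403709566: accumulate tangent/chord ratios at Q'+S and P'+S'.
The quotient is 113781056430644 + 42836562293772*t + 52582330463368*t^2 + 71817288280766*t^3 + 121926625068759*t^4 + 86239059695329*t^5.
Thus e_{157}(P,Q) = 7290074114810 + 66926238543064*t + 84392585320244*t^2 + 90248892559078*t^3 + 43129378787893*t^4 + 2304554903897*t^5.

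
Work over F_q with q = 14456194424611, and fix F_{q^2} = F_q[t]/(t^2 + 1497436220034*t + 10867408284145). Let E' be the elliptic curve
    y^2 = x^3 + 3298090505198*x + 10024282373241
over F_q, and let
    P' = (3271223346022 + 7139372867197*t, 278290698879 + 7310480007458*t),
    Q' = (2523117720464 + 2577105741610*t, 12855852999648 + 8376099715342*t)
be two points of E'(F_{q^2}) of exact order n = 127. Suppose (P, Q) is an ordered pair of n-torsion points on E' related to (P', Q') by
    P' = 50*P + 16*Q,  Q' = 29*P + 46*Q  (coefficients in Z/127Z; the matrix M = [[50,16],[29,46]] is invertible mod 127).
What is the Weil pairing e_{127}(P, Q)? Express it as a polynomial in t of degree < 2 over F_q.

Under M = [[50,16],[29,46]] in GL_2(Z/127), e_{127}(P',Q') = e_{127}(P,Q)^(50*46-16*29 mod 127).
Hence e(P,Q) = e(P',Q')^{46} where 46 = 58^{-1} mod 127.
Build f_{127,P'} and f_{127,Q'} via the 7-bit ladder of 127=1111111_2; evaluate at shifted divisors; quotient in F_{14456194424611^2}.
So e_{127}(P',Q') = 3063006939097 + 10528429432788*t.
Thus e_{127}(P,Q) = 12126702312211 + 10698956041705*t.

12126702312211 + 10698956041705*t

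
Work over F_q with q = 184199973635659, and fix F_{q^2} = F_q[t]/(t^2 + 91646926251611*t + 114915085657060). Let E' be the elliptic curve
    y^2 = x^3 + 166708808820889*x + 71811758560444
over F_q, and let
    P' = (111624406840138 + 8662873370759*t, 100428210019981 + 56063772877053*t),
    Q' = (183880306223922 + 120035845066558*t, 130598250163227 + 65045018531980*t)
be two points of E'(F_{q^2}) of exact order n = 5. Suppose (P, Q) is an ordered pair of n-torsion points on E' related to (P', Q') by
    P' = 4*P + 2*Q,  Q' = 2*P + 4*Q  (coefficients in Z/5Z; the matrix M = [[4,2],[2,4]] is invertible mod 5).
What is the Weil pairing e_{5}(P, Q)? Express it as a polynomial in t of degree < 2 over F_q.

Alternating bilinearity on E[5] (values in mu_{5} in F_{184199973635659^2}) gives e(P',Q') = e(P,Q)^det(M).
4*4 - 2*2 = 12; reduced mod 5: det = 2, inverse 3.
Double-and-add over 101: 3-1 doublings, 2-1 additions; each step l_{T,T}/v_{2T} or l_{T,P'}/v at Q'+S for random S.
e_{5}(P',Q') = 130296987908630 + 158748320468964*t.
e_{5}(P,Q) = (130296987908630 + 158748320468964*t)^{3} = 44112300186731 + 76276900986803*t.

44112300186731 + 76276900986803*t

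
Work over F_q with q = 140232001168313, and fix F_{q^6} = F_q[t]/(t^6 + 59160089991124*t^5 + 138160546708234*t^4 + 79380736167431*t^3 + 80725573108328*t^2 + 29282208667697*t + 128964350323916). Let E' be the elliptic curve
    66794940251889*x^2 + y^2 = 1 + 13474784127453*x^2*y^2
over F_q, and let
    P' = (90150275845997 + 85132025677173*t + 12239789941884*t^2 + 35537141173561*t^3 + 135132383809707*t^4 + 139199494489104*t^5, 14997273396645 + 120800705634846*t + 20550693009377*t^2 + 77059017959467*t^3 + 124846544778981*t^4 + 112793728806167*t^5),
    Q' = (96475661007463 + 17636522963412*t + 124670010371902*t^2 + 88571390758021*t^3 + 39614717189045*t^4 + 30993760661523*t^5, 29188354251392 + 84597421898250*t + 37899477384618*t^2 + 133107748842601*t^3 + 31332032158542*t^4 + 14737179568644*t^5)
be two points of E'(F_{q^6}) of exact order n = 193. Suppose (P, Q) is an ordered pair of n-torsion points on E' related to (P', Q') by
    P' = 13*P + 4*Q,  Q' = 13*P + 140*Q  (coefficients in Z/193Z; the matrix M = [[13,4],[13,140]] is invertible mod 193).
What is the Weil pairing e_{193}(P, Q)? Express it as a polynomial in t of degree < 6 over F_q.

57773565092199 + 64833787256424*t + 124973150846191*t^2 + 20342682068421*t^3 + 87017116046369*t^4 + 49196524812035*t^5

e_{193}(aP+bQ,cP+dQ) = e_{193}(P,Q)^(ad-bc); with (a,b,c,d)=(13,4,13,140) this gives the det-193 law.
Inverting 31 mod 193: 137. Thus e_{193}(P,Q) = e(P',Q')^{137}.
Map (x,y)_Ed via u=(1+y)/(1-y), v=(1+y)/((1-y)x) to Montgomery A=92031179159285,B=83251169759998; then to (a',b')=(36677013148777,103144441313825).
8-bit Miller (11000001) on E'/F_{140232001168313} with a'=36677013148777, b'=103144441313825: accumulate tangent/chord ratios at Q'+S and P'+S'.
The quotient is 27415555824451 + 73962960480844*t + 14085274652626*t^2 + 134797223734495*t^3 + 113294162611369*t^4 + 59429586949514*t^5.
Hence e(P,Q) = 57773565092199 + 64833787256424*t + 124973150846191*t^2 + 20342682068421*t^3 + 87017116046369*t^4 + 49196524812035*t^5 in F_{140232001168313^6}^*.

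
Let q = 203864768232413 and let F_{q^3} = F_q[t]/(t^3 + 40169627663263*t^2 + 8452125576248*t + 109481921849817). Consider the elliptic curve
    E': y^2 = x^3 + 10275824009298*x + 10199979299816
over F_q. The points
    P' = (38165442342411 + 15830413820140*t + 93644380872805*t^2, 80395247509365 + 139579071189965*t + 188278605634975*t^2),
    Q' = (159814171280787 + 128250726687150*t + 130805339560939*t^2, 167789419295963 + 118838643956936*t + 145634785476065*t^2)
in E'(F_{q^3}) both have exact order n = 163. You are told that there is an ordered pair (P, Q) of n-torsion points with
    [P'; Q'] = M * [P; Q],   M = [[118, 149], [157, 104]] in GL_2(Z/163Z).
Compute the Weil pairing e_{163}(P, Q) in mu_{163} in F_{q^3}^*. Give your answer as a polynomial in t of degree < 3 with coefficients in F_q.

119472437181448 + 69023271327801*t + 162072026083806*t^2

e_{163}(aP+bQ,cP+dQ) = e_{163}(P,Q)^(ad-bc); with (a,b,c,d)=(118,149,157,104) this gives the det-163 law.
det(M) mod 163 = 126; its inverse in (Z/163)^* is 22 (check: 126*22 mod 163 = 1).
Run Miller on y^2=x^3+10275824009298*x+10199979299816 over F_{203864768232413}: ladder 10100011 (8 bits); e = f_P(D_Q)/f_Q(D_P).
The quotient is 173514636501665 + 8523030415652*t + 4549717401406*t^2.
Hence e(P,Q) = 119472437181448 + 69023271327801*t + 162072026083806*t^2 in F_{203864768232413^3}^*.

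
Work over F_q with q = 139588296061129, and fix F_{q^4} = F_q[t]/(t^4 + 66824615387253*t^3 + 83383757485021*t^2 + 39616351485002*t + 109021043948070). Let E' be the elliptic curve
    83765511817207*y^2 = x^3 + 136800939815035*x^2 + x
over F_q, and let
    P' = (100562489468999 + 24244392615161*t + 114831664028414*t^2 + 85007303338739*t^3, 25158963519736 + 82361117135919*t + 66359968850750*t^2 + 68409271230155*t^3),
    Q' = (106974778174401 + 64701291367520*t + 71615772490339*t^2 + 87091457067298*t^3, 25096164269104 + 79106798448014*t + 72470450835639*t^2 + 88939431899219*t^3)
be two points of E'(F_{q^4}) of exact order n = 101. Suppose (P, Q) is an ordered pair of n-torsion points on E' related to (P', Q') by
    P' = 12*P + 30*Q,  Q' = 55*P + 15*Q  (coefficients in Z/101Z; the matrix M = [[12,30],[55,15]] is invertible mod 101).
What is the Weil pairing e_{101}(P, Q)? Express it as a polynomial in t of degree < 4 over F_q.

12582020327407 + 77443970021529*t + 130699724836146*t^2 + 58340718411186*t^3

e_{101} is bilinear + alternating on E[101], so e_{101}(12*P + 30*Q, 55*P + 15*Q) = e_{101}(P,Q)^(12*15-30*55).
Inverting 45 mod 101: 9. Thus e_{101}(P,Q) = e(P',Q')^{9}.
Montgomery->Weierstrass: x_W = 26349453130767*x+41182778361181, y_W=26349453130767*y on F_{139588296061129}; lands on y^2=x^3+78325672952606*x.
Run Miller on y^2=x^3+78325672952606*x over F_{139588296061129}: ladder 1100101 (7 bits); e = f_P(D_Q)/f_Q(D_P).
The quotient is 79891429332671 + 122252376740405*t + 14603854475458*t^2 + 6280263131833*t^3.
Thus e_{101}(P,Q) = 12582020327407 + 77443970021529*t + 130699724836146*t^2 + 58340718411186*t^3.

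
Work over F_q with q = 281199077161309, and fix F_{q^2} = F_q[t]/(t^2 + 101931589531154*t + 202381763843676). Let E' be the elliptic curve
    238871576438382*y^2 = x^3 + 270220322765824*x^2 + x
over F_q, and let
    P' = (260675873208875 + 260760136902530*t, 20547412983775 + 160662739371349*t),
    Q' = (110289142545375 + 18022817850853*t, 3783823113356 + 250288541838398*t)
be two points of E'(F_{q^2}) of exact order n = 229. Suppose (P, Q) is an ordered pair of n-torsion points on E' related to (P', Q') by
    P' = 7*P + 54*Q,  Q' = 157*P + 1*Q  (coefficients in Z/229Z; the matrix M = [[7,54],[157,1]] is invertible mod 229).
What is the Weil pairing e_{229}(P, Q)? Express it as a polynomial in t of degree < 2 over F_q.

166155624316901 + 64354342122777*t

e_{229}(aP+bQ,cP+dQ) = e_{229}(P,Q)^(ad-bc); with (a,b,c,d)=(7,54,157,1) this gives the det-229 law.
7*1 - 54*157 = -8471; reduced mod 229: det = 2, inverse 115.
Undo Montgomery via alpha=120933393083445, beta=27105307976022: (a',b')=(0,59123603436845) over F_{281199077161309}.
Run Miller on y^2=x^3+59123603436845 over F_{281199077161309}: ladder 11100101 (8 bits); e = f_P(D_Q)/f_Q(D_P).
So e_{229}(P',Q') = 137639372597139 + 238349861371357*t.
Finally e_{229}(P,Q) = 166155624316901 + 64354342122777*t.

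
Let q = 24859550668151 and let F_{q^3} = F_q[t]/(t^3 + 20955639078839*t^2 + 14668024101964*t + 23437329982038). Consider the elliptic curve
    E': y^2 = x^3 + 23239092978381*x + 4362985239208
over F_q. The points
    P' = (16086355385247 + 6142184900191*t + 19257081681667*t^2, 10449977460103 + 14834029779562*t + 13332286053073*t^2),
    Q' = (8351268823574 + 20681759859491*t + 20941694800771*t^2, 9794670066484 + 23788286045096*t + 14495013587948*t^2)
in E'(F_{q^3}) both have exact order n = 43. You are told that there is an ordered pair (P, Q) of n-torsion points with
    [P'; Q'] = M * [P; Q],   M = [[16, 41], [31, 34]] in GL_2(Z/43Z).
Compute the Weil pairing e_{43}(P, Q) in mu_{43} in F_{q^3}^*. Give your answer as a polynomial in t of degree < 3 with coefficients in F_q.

2862056819214 + 1794655463309*t + 21260346590225*t^2

Under M = [[16,41],[31,34]] in GL_2(Z/43), e_{43}(P',Q') = e_{43}(P,Q)^(16*34-41*31 mod 43).
Inverting 4 mod 43: 11. Thus e_{43}(P,Q) = e(P',Q')^{11}.
6-bit Miller (101011) on E'/F_{24859550668151} with a'=23239092978381, b'=4362985239208: accumulate tangent/chord ratios at Q'+S and P'+S'.
The quotient is 10803157982498 + 16042630083501*t + 6740836990294*t^2.
e_{43}(P,Q) = (10803157982498 + 16042630083501*t + 6740836990294*t^2)^{11} = 2862056819214 + 1794655463309*t + 21260346590225*t^2.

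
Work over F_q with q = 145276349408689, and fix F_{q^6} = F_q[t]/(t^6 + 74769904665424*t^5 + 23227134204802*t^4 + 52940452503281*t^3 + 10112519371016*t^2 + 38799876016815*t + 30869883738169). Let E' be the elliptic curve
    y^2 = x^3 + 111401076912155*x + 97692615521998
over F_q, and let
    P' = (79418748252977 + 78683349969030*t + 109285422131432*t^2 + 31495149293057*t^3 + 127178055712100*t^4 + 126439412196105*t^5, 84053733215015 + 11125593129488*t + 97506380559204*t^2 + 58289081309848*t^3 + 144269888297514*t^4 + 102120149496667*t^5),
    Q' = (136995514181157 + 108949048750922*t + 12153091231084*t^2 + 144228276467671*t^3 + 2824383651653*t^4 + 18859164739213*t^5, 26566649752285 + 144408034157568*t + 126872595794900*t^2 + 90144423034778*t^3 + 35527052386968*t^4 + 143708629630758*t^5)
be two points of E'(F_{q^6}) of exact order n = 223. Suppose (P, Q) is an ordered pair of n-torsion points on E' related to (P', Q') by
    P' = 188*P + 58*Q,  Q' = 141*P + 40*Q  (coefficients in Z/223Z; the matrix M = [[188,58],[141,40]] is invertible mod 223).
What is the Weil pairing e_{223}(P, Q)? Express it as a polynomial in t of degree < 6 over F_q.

Since e_{223}(P,P)=e_{223}(Q,Q)=1 and e_{223}(Q,P)=e_{223}(P,Q)^{-1}, expanding e_{223}(188*P + 58*Q,141*P + 40*Q) leaves e(P,Q)^det(M).
Inverting 11 mod 223: 142. Thus e_{223}(P,Q) = e(P',Q')^{142}.
n = 223 = (11011111)_2 (8 bits, wt 7); accumulate f_{223,P'}(Q'+S)/f_{223,P'}(S) along the 7-step ladder.
So e_{223}(P',Q') = 52730557544218 + 22292184316115*t + 17331451780136*t^2 + 66168501295545*t^3 + 137700016799419*t^4 + 32206581811953*t^5.
Hence e(P,Q) = 122198053903041 + 140931764429663*t + 89168693358041*t^2 + 140236592816493*t^3 + 580354358900*t^4 + 81046368013392*t^5 in F_{145276349408689^6}^*.

122198053903041 + 140931764429663*t + 89168693358041*t^2 + 140236592816493*t^3 + 580354358900*t^4 + 81046368013392*t^5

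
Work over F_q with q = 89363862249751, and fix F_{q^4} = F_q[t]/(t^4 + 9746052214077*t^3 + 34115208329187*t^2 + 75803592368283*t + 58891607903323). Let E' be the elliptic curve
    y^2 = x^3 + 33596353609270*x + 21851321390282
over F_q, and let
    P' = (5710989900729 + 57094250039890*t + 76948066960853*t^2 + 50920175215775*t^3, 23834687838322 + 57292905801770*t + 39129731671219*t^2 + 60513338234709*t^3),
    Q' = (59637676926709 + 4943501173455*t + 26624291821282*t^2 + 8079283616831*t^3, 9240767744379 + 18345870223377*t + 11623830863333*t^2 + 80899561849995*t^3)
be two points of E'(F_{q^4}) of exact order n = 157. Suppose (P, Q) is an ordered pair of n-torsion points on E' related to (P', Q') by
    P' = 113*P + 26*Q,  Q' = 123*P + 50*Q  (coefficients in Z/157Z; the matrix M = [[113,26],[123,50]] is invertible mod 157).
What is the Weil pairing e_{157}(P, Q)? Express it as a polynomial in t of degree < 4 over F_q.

36172994874268 + 88224640497065*t + 81278535324286*t^2 + 84456267021562*t^3

Alternating bilinearity on E[157] (values in mu_{157} in F_{89363862249751^4}) gives e(P',Q') = e(P,Q)^det(M).
det M = 113*50 - 26*123 = 2452 = 97 (mod 157); 97^{-1} = 34 (mod 157).
8-bit Miller (10011101) on E'/F_{89363862249751} with a'=33596353609270, b'=21851321390282: accumulate tangent/chord ratios at Q'+S and P'+S'.
The quotient is 67737553730091 + 76410464473312*t + 24999671477556*t^2 + 245727615043*t^3.
Raise to 34: e(P,Q) = 36172994874268 + 88224640497065*t + 81278535324286*t^2 + 84456267021562*t^3 in mu_{157}.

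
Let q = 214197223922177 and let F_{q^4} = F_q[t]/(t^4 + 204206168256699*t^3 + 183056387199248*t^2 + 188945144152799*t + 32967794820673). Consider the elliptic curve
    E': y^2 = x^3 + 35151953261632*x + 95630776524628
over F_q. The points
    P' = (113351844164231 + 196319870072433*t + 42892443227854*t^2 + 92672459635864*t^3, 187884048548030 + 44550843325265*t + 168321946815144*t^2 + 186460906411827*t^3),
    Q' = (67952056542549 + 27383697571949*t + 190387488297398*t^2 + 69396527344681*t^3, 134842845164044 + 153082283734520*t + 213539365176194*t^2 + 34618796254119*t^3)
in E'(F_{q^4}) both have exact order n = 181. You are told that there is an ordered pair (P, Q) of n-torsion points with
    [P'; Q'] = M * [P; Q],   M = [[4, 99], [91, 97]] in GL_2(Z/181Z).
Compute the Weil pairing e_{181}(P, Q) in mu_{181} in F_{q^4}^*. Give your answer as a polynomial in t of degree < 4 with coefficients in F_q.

123644630051190 + 56773057182401*t + 137463523878282*t^2 + 142487241818571*t^3

e_{181}(aP+bQ,cP+dQ) = e_{181}(P,Q)^(ad-bc); with (a,b,c,d)=(4,99,91,97) this gives the det-181 law.
Hence e(P,Q) = e(P',Q')^{154} where 154 = 67^{-1} mod 181.
n = 181 = (10110101)_2 (8 bits, wt 5); accumulate f_{181,P'}(Q'+S)/f_{181,P'}(S) along the 7-step ladder.
e_{181}(P',Q') = 115002079837626 + 35593208054049*t + 36368892136935*t^2 + 184088282735613*t^3.
e_{181}(P,Q) = (115002079837626 + 35593208054049*t + 36368892136935*t^2 + 184088282735613*t^3)^{154} = 123644630051190 + 56773057182401*t + 137463523878282*t^2 + 142487241818571*t^3.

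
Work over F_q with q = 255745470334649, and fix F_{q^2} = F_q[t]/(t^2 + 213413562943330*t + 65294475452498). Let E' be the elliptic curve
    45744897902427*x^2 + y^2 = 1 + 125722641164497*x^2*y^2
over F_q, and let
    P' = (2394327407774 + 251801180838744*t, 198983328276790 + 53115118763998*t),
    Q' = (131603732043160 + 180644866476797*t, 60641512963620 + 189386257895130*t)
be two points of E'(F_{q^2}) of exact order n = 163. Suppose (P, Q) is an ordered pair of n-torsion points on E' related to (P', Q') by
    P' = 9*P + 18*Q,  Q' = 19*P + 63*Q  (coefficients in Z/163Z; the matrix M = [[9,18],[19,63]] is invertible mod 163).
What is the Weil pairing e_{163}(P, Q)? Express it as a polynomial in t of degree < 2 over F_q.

Alternating bilinearity on E[163] (values in mu_{163} in F_{255745470334649^2}) gives e(P',Q') = e(P,Q)^det(M).
9*63 - 18*19 = 225; reduced mod 163: det = 62, inverse 71.
Edwards a_E,d_E -> Montgomery A=89741981945570,B=120389806695821 -> Weierstrass 111613208738032,2993983247115 via alpha=199074903400920,beta=107878299351807.
n = 163 = (10100011)_2 (8 bits, wt 4); accumulate f_{163,P'}(Q'+S)/f_{163,P'}(S) along the 7-step ladder.
The quotient is 188357879112667 + 108621942400620*t.
Finally e_{163}(P,Q) = 248308222751682 + 40251236647472*t.

248308222751682 + 40251236647472*t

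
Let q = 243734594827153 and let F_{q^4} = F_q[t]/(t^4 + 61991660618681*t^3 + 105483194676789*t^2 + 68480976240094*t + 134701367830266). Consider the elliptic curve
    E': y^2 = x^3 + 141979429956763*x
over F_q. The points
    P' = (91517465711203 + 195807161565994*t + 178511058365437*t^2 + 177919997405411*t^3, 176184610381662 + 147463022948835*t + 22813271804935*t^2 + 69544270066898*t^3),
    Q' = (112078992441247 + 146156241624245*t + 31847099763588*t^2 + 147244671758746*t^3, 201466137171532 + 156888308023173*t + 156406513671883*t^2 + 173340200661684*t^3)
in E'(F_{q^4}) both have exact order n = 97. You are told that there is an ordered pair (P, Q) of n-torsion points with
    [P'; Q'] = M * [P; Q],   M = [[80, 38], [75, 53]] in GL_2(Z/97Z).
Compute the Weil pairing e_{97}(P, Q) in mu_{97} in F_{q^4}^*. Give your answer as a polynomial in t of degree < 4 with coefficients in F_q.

218013839008040 + 134480240331559*t + 235598617272778*t^2 + 233801047372512*t^3

e_{97} is bilinear + alternating on E[97], so e_{97}(80*P + 38*Q, 75*P + 53*Q) = e_{97}(P,Q)^(80*53-38*75).
Hence e(P,Q) = e(P',Q')^{94} where 94 = 32^{-1} mod 97.
Build f_{97,P'} and f_{97,Q'} via the 7-bit ladder of 97=1100001_2; evaluate at shifted divisors; quotient in F_{243734594827153^4}.
Miller gives e_{97}(P',Q') = 15506586656110 + 77219323206269*t + 95359205986800*t^2 + 43444043205688*t^3 in F_{243734594827153^4}.
Raise to 94: e(P,Q) = 218013839008040 + 134480240331559*t + 235598617272778*t^2 + 233801047372512*t^3 in mu_{97}.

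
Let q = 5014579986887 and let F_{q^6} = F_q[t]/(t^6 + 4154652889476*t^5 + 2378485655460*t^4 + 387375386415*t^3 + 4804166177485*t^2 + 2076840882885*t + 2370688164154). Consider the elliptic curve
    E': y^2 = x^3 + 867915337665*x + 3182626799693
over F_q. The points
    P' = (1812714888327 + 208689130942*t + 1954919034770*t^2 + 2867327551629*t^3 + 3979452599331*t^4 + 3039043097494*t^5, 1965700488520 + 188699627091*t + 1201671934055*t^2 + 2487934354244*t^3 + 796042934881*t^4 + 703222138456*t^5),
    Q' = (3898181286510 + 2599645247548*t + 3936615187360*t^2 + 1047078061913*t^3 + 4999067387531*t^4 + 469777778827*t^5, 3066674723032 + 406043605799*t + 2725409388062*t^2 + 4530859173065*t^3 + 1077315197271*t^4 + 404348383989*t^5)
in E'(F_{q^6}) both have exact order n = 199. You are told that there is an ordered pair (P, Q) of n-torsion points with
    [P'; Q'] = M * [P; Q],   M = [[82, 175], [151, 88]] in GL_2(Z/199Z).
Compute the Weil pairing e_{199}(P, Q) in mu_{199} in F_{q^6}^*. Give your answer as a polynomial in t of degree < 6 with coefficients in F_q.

3139113621679 + 1456069731718*t + 903080661225*t^2 + 1604751713669*t^3 + 91917545326*t^4 + 4525585755733*t^5

Since e_{199}(P,P)=e_{199}(Q,Q)=1 and e_{199}(Q,P)=e_{199}(P,Q)^{-1}, expanding e_{199}(82*P + 175*Q,151*P + 88*Q) leaves e(P,Q)^det(M).
Hence e(P,Q) = e(P',Q')^{36} where 36 = 94^{-1} mod 199.
8-bit Miller (11000111) on E'/F_{5014579986887} with a'=867915337665, b'=3182626799693: accumulate tangent/chord ratios at Q'+S and P'+S'.
Miller gives e_{199}(P',Q') = 989547343860 + 3568268291109*t + 4006625292989*t^2 + 4749880076302*t^3 + 1580808494430*t^4 + 1613194652257*t^5 in F_{5014579986887^6}.
Raise to 36: e(P,Q) = 3139113621679 + 1456069731718*t + 903080661225*t^2 + 1604751713669*t^3 + 91917545326*t^4 + 4525585755733*t^5 in mu_{199}.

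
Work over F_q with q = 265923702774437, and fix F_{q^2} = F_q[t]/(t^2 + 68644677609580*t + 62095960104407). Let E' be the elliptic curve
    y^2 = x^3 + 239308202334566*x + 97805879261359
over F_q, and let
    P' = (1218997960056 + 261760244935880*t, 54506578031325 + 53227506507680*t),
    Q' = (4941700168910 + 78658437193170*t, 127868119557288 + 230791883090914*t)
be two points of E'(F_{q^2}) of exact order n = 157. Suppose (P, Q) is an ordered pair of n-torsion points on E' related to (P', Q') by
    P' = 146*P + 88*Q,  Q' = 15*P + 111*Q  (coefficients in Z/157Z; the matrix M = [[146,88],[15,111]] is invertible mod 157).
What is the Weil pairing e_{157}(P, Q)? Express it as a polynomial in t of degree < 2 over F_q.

The 157-Weil pairing on E[157] over F_{265923702774437} is alternating-bilinear: e_{157}(P',Q') = e_{157}(P,Q)^det(M).
det(M) mod 157 = 128; its inverse in (Z/157)^* is 92 (check: 128*92 mod 157 = 1).
8-bit Miller (10011101) on E'/F_{265923702774437} with a'=239308202334566, b'=97805879261359: accumulate tangent/chord ratios at Q'+S and P'+S'.
So e_{157}(P',Q') = 27158436621112 + 73096988328815*t.
Raise to 92: e(P,Q) = 156761921091528 + 36928267661903*t in mu_{157}.

156761921091528 + 36928267661903*t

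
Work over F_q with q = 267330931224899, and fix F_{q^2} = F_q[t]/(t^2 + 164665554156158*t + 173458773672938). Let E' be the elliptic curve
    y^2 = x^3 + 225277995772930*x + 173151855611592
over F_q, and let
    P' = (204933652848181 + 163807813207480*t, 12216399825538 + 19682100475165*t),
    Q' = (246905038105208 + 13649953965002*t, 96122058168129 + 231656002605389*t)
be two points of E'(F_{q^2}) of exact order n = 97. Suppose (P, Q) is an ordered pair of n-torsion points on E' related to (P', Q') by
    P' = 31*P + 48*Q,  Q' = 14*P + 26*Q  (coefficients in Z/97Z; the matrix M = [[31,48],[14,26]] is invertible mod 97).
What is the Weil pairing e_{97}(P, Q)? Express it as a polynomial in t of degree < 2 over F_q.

e_{97} is bilinear + alternating on E[97], so e_{97}(31*P + 48*Q, 14*P + 26*Q) = e_{97}(P,Q)^(31*26-48*14).
31*26 - 48*14 = 134; reduced mod 97: det = 37, inverse 21.
7-bit Miller (1100001) on E'/F_{267330931224899} with a'=225277995772930, b'=173151855611592: accumulate tangent/chord ratios at Q'+S and P'+S'.
So e_{97}(P',Q') = 131676362258554 + 247574632708794*t.
(131676362258554 + 247574632708794*t)^{21} mod (267330931224899,f) = 115710175861846 + 145499359766578*t.

115710175861846 + 145499359766578*t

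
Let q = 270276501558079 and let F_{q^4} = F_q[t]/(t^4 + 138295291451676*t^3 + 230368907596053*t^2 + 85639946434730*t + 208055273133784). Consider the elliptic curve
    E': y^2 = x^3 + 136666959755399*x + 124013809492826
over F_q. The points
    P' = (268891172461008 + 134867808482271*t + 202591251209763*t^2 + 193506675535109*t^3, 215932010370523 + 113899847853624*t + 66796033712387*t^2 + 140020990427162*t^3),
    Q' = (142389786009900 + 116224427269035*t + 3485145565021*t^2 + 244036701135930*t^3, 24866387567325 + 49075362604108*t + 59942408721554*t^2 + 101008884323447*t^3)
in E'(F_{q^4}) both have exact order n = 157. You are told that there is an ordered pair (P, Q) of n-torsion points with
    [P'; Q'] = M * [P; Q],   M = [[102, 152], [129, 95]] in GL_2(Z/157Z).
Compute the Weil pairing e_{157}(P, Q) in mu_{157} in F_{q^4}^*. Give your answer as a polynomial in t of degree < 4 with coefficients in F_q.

Under M = [[102,152],[129,95]] in GL_2(Z/157), e_{157}(P',Q') = e_{157}(P,Q)^(102*95-152*129 mod 157).
Inverting 130 mod 157: 93. Thus e_{157}(P,Q) = e(P',Q')^{93}.
n = 157 = (10011101)_2 (8 bits, wt 5); accumulate f_{157,P'}(Q'+S)/f_{157,P'}(S) along the 7-step ladder.
So e_{157}(P',Q') = 37421152537660 + 112073818561946*t + 266097621916401*t^2 + 247159653301561*t^3.
(37421152537660 + 112073818561946*t + 266097621916401*t^2 + 247159653301561*t^3)^{93} mod (270276501558079,f) = 6249517308347 + 262227497965752*t + 81999883273909*t^2 + 106077708969491*t^3.

6249517308347 + 262227497965752*t + 81999883273909*t^2 + 106077708969491*t^3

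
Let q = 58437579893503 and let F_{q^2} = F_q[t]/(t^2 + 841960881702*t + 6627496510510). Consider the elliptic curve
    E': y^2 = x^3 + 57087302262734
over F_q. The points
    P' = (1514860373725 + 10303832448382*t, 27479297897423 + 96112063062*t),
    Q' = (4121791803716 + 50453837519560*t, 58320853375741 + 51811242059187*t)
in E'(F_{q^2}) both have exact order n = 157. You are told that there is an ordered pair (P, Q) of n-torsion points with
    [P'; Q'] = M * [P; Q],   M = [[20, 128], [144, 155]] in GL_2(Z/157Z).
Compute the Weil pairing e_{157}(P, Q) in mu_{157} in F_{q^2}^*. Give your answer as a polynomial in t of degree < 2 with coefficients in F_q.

23686171321184 + 41643553756182*t

e_{157}(aP+bQ,cP+dQ) = e_{157}(P,Q)^(ad-bc); with (a,b,c,d)=(20,128,144,155) this gives the det-157 law.
Hence e(P,Q) = e(P',Q')^{32} where 32 = 54^{-1} mod 157.
Build f_{157,P'} and f_{157,Q'} via the 8-bit ladder of 157=10011101_2; evaluate at shifted divisors; quotient in F_{58437579893503^2}.
f_P(D_Q)/f_Q(D_P) = 46658002043469 + 10847349035013*t.
Thus e_{157}(P,Q) = 23686171321184 + 41643553756182*t.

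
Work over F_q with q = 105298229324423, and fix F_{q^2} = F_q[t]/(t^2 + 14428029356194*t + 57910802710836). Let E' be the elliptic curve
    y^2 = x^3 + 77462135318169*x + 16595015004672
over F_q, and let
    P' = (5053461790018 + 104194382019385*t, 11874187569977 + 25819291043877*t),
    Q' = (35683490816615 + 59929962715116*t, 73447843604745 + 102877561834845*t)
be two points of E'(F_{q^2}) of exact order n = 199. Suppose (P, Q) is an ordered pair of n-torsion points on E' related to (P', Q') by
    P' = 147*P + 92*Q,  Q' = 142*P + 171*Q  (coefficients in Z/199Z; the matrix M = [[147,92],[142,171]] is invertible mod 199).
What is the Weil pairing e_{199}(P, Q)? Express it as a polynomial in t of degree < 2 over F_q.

23138090148972 + 40376614933943*t

Alternating bilinearity on E[199] (values in mu_{199} in F_{105298229324423^2}) gives e(P',Q') = e(P,Q)^det(M).
det M = 147*171 - 92*142 = 12073 = 133 (mod 199); 133^{-1} = 3 (mod 199).
n = 199 = (11000111)_2 (8 bits, wt 5); accumulate f_{199,P'}(Q'+S)/f_{199,P'}(S) along the 7-step ladder.
f_P(D_Q)/f_Q(D_P) = 39175840509456 + 100674078114306*t.
(39175840509456 + 100674078114306*t)^{3} mod (105298229324423,f) = 23138090148972 + 40376614933943*t.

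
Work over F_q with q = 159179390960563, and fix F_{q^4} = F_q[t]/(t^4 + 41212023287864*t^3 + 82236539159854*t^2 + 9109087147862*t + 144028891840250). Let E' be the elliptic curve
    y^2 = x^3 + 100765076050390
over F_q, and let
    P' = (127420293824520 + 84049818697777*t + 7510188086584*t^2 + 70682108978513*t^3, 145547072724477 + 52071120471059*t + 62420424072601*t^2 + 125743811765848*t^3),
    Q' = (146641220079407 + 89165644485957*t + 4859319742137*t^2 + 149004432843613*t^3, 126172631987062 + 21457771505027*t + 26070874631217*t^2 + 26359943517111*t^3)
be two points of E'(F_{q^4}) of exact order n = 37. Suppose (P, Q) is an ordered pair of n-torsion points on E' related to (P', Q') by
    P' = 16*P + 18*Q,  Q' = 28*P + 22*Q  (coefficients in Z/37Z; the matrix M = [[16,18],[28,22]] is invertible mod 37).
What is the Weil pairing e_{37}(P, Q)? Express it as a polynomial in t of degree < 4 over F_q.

Under M = [[16,18],[28,22]] in GL_2(Z/37), e_{37}(P',Q') = e_{37}(P,Q)^(16*22-18*28 mod 37).
Hence e(P,Q) = e(P',Q')^{9} where 9 = 33^{-1} mod 37.
Double-and-add over 100101: 6-1 doublings, 3-1 additions; each step l_{T,T}/v_{2T} or l_{T,P'}/v at Q'+S for random S.
Result: e(P',Q') = 36785066714030 + 13968329670602*t + 52009483800290*t^2 + 135902361698466*t^3.
Finally e_{37}(P,Q) = 100488278110414 + 137427547026302*t + 85362222690272*t^2 + 142662832334817*t^3.

100488278110414 + 137427547026302*t + 85362222690272*t^2 + 142662832334817*t^3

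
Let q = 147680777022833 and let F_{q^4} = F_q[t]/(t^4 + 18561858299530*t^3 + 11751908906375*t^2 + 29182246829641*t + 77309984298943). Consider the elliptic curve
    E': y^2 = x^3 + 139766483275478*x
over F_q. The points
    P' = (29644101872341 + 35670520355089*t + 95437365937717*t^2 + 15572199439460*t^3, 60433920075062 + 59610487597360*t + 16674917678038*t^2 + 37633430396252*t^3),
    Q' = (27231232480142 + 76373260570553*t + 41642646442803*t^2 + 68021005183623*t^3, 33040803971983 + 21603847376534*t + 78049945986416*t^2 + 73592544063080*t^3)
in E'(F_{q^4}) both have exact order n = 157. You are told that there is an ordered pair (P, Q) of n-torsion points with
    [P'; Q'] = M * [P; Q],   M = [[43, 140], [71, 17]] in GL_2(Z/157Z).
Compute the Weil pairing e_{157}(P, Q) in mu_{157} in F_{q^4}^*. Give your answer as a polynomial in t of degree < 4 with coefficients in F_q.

44608536933758 + 2932078211321*t + 56689296955698*t^2 + 86206835624555*t^3

e_{157} is bilinear + alternating on E[157], so e_{157}(43*P + 140*Q, 71*P + 17*Q) = e_{157}(P,Q)^(43*17-140*71).
det M = 43*17 - 140*71 = -9209 = 54 (mod 157); 54^{-1} = 32 (mod 157).
Miller loop for e_{157} over F_{147680777022833^4}: bits of 157 = 10011101; 7 double steps + 4 add steps, l/v at each.
e_{157}(P',Q') = 132510227288199 + 67991077969279*t + 3380878925653*t^2 + 110397602910165*t^3.
e_{157}(P,Q) = (132510227288199 + 67991077969279*t + 3380878925653*t^2 + 110397602910165*t^3)^{32} = 44608536933758 + 2932078211321*t + 56689296955698*t^2 + 86206835624555*t^3.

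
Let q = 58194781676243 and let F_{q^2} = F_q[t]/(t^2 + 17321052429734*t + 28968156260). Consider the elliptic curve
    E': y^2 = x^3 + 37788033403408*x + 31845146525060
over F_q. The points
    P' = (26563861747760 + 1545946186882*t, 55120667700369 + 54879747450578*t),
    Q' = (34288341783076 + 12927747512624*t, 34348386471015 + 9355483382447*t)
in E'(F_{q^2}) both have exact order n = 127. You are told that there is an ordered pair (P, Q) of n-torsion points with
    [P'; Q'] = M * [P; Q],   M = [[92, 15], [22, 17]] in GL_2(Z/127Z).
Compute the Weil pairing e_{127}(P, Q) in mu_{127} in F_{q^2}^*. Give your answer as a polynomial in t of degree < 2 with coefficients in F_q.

Since e_{127}(P,P)=e_{127}(Q,Q)=1 and e_{127}(Q,P)=e_{127}(P,Q)^{-1}, expanding e_{127}(92*P + 15*Q,22*P + 17*Q) leaves e(P,Q)^det(M).
92*17 - 15*22 = 1234; reduced mod 127: det = 91, inverse 67.
n = 127 = (1111111)_2 (7 bits, wt 7); accumulate f_{127,P'}(Q'+S)/f_{127,P'}(S) along the 6-step ladder.
So e_{127}(P',Q') = 14921518871936 + 26267869950016*t.
Raise to 67: e(P,Q) = 26484498197195 + 42712021013680*t in mu_{127}.

26484498197195 + 42712021013680*t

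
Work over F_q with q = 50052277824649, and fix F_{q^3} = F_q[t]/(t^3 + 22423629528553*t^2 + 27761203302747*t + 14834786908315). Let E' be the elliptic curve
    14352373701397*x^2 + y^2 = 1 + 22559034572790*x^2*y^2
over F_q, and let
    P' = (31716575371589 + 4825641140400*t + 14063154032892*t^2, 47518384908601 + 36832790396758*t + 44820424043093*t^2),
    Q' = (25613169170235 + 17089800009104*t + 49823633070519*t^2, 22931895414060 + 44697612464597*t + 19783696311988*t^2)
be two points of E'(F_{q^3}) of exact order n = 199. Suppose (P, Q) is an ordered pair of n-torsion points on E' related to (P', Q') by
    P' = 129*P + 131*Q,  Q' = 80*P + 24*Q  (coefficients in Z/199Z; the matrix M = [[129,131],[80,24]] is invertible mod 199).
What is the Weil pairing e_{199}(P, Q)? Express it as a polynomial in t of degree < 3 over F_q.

49964585931089 + 36085452839081*t + 32161733762672*t^2

Alternating bilinearity on E[199] (values in mu_{199} in F_{50052277824649^3}) gives e(P',Q') = e(P,Q)^det(M).
129*24 - 131*80 = -7384; reduced mod 199: det = 178, inverse 180.
Map (x,y)_Ed via u=(1+y)/(1-y), v=(1+y)/((1-y)x) to Montgomery A=3391464544068,B=1181450740460; then to (a',b')=(26674752793750,13176798988037).
Miller loop for e_{199} over F_{50052277824649^3}: bits of 199 = 11000111; 7 double steps + 4 add steps, l/v at each.
Result: e(P',Q') = 11705477607882 + 38016027867988*t + 35886824661660*t^2.
e_{199}(P,Q) = (11705477607882 + 38016027867988*t + 35886824661660*t^2)^{180} = 49964585931089 + 36085452839081*t + 32161733762672*t^2.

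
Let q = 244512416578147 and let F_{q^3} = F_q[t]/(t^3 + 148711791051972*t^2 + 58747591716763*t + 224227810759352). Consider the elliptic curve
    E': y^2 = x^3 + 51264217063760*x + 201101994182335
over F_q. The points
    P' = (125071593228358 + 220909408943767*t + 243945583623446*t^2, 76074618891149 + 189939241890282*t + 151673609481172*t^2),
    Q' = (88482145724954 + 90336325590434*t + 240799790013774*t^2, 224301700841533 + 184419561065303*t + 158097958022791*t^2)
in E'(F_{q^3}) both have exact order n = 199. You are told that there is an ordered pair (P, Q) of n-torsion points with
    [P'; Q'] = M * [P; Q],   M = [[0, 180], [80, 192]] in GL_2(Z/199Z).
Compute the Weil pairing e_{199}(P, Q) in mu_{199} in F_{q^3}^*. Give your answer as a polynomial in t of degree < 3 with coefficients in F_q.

The 199-Weil pairing on E[199] over F_{244512416578147} is alternating-bilinear: e_{199}(P',Q') = e_{199}(P,Q)^det(M).
Hence e(P,Q) = e(P',Q')^{152} where 152 = 127^{-1} mod 199.
Double-and-add over 11000111: 8-1 doublings, 5-1 additions; each step l_{T,T}/v_{2T} or l_{T,P'}/v at Q'+S for random S.
e_{199}(P',Q') = 116901463842188 + 72910083684988*t + 219366937917565*t^2.
e_{199}(P,Q) = (116901463842188 + 72910083684988*t + 219366937917565*t^2)^{152} = 161691412422819 + 108016459772310*t + 103157844344774*t^2.

161691412422819 + 108016459772310*t + 103157844344774*t^2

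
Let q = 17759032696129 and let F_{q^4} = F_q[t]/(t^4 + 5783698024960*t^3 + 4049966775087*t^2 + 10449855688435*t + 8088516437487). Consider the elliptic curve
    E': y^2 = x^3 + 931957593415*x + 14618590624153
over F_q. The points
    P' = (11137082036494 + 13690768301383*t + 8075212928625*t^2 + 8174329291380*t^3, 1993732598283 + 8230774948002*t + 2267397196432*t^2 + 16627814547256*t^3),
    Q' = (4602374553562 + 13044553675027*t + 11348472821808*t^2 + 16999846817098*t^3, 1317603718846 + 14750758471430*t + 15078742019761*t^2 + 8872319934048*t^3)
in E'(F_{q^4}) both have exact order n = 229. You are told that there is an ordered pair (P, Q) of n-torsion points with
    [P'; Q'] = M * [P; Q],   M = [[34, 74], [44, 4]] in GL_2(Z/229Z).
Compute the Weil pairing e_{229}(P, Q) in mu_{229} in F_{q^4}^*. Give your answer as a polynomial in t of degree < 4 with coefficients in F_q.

6293810215103 + 12718019291543*t + 10323320513601*t^2 + 17519842545780*t^3

e_{229}(aP+bQ,cP+dQ) = e_{229}(P,Q)^(ad-bc); with (a,b,c,d)=(34,74,44,4) this gives the det-229 law.
det(M) mod 229 = 86; its inverse in (Z/229)^* is 8 (check: 86*8 mod 229 = 1).
Miller loop for e_{229} over F_{17759032696129^4}: bits of 229 = 11100101; 7 double steps + 4 add steps, l/v at each.
So e_{229}(P',Q') = 2969699923951 + 15211637550225*t + 14986276060798*t^2 + 7152422944193*t^3.
Hence e(P,Q) = 6293810215103 + 12718019291543*t + 10323320513601*t^2 + 17519842545780*t^3 in F_{17759032696129^4}^*.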